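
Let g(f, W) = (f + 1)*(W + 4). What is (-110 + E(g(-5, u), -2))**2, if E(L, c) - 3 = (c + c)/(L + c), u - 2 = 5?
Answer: 6046681/529 ≈ 11430.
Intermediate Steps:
u = 7 (u = 2 + 5 = 7)
g(f, W) = (1 + f)*(4 + W)
E(L, c) = 3 + 2*c/(L + c) (E(L, c) = 3 + (c + c)/(L + c) = 3 + (2*c)/(L + c) = 3 + 2*c/(L + c))
(-110 + E(g(-5, u), -2))**2 = (-110 + (3*(4 + 7 + 4*(-5) + 7*(-5)) + 5*(-2))/((4 + 7 + 4*(-5) + 7*(-5)) - 2))**2 = (-110 + (3*(4 + 7 - 20 - 35) - 10)/((4 + 7 - 20 - 35) - 2))**2 = (-110 + (3*(-44) - 10)/(-44 - 2))**2 = (-110 + (-132 - 10)/(-46))**2 = (-110 - 1/46*(-142))**2 = (-110 + 71/23)**2 = (-2459/23)**2 = 6046681/529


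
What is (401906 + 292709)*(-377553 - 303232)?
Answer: -472883472775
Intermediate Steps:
(401906 + 292709)*(-377553 - 303232) = 694615*(-680785) = -472883472775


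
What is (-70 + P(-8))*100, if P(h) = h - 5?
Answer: -8300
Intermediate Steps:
P(h) = -5 + h
(-70 + P(-8))*100 = (-70 + (-5 - 8))*100 = (-70 - 13)*100 = -83*100 = -8300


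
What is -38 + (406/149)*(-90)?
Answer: -42202/149 ≈ -283.23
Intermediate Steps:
-38 + (406/149)*(-90) = -38 - 36540/149 = -42202/149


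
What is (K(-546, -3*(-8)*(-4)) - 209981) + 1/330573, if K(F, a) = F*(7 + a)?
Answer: -53350184750/330573 ≈ -1.6139e+5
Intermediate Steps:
(K(-546, -3*(-8)*(-4)) - 209981) + 1/330573 = (-546*(7 - 3*(-8)*(-4)) - 209981) + 1/330573 = (-546*(7 + 24*(-4)) - 209981) + 1/330573 = (-546*(7 - 96) - 209981) + 1/330573 = (-546*(-89) - 209981) + 1/330573 = (48594 - 209981) + 1/330573 = -161387 + 1/330573 = -53350184750/330573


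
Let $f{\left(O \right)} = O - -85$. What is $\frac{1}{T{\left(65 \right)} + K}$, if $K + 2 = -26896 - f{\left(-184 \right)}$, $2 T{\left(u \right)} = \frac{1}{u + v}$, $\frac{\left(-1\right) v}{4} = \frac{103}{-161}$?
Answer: $- \frac{21754}{582985285} \approx -3.7315 \cdot 10^{-5}$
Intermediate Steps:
$v = \frac{412}{161}$ ($v = - 4 \frac{103}{-161} = - 4 \cdot 103 \left(- \frac{1}{161}\right) = \left(-4\right) \left(- \frac{103}{161}\right) = \frac{412}{161} \approx 2.559$)
$f{\left(O \right)} = 85 + O$ ($f{\left(O \right)} = O + 85 = 85 + O$)
$T{\left(u \right)} = \frac{1}{2 \left(\frac{412}{161} + u\right)}$ ($T{\left(u \right)} = \frac{1}{2 \left(u + \frac{412}{161}\right)} = \frac{1}{2 \left(\frac{412}{161} + u\right)}$)
$K = -26799$ ($K = -2 - 26797 = -26799$)
$\frac{1}{T{\left(65 \right)} + K} = \frac{1}{\frac{161}{2 \left(412 + 161 \cdot 65\right)} - 26799} = \frac{1}{\frac{161}{2 \left(412 + 10465\right)} - 26799} = \frac{1}{\frac{161}{2 \cdot 10877} - 26799} = \frac{1}{\frac{161}{2} \cdot \frac{1}{10877} - 26799} = \frac{1}{\frac{161}{21754} - 26799} = \frac{1}{- \frac{582985285}{21754}} = - \frac{21754}{582985285}$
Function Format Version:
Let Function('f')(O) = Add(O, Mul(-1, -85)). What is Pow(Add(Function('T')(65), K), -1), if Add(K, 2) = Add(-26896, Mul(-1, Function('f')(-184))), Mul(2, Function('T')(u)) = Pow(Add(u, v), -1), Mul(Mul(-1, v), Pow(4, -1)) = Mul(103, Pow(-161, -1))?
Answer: Rational(-21754, 582985285) ≈ -3.7315e-5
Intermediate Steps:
v = Rational(412, 161) (v = Mul(-4, Mul(103, Pow(-161, -1))) = Mul(-4, Mul(103, Rational(-1, 161))) = Mul(-4, Rational(-103, 161)) = Rational(412, 161) ≈ 2.5590)
Function('f')(O) = Add(85, O) (Function('f')(O) = Add(O, 85) = Add(85, O))
Function('T')(u) = Mul(Rational(1, 2), Pow(Add(Rational(412, 161), u), -1)) (Function('T')(u) = Mul(Rational(1, 2), Pow(Add(u, Rational(412, 161)), -1)) = Mul(Rational(1, 2), Pow(Add(Rational(412, 161), u), -1)))
K = -26799 (K = Add(-2, Add(-26896, Mul(-1, Add(85, -184)))) = Add(-2, Add(-26896, Mul(-1, -99))) = Add(-2, Add(-26896, 99)) = Add(-2, -26797) = -26799)
Pow(Add(Function('T')(65), K), -1) = Pow(Add(Mul(Rational(161, 2), Pow(Add(412, Mul(161, 65)), -1)), -26799), -1) = Pow(Add(Mul(Rational(161, 2), Pow(Add(412, 10465), -1)), -26799), -1) = Pow(Add(Mul(Rational(161, 2), Pow(10877, -1)), -26799), -1) = Pow(Add(Mul(Rational(161, 2), Rational(1, 10877)), -26799), -1) = Pow(Add(Rational(161, 21754), -26799), -1) = Pow(Rational(-582985285, 21754), -1) = Rational(-21754, 582985285)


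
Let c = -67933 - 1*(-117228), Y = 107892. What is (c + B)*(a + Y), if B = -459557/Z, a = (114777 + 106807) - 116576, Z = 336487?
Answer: 3531301427293200/336487 ≈ 1.0495e+10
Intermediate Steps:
a = 105008 (a = 221584 - 116576 = 105008)
B = -459557/336487 ≈ -1.3657
c = 49295 (c = -67933 + 117228 = 49295)
(c + B)*(a + Y) = (49295 - 459557/336487)*(105008 + 107892) = (16586667108/336487)*212900 = 3531301427293200/336487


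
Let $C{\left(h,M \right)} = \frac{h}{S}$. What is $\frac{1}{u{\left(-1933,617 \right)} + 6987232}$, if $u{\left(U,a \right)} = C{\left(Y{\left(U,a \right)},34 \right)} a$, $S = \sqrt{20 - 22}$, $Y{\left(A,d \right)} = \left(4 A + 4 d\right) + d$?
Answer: $\frac{13974464}{105863652149249} - \frac{2867199 i \sqrt{2}}{105863652149249} \approx 1.32 \cdot 10^{-7} - 3.8302 \cdot 10^{-8} i$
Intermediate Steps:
$Y{\left(A,d \right)} = 4 A + 5 d$
$S = i \sqrt{2}$ ($S = \sqrt{-2} = i \sqrt{2} \approx 1.4142 i$)
$C{\left(h,M \right)} = - \frac{i h \sqrt{2}}{2}$ ($C{\left(h,M \right)} = \frac{h}{i \sqrt{2}} = h \left(- \frac{i \sqrt{2}}{2}\right) = - \frac{i h \sqrt{2}}{2}$)
$u{\left(U,a \right)} = - \frac{i a \sqrt{2} \left(4 U + 5 a\right)}{2}$ ($u{\left(U,a \right)} = - \frac{i \left(4 U + 5 a\right) \sqrt{2}}{2} a = - \frac{i \sqrt{2} \left(4 U + 5 a\right)}{2} a = - \frac{i a \sqrt{2} \left(4 U + 5 a\right)}{2}$)
$\frac{1}{u{\left(-1933,617 \right)} + 6987232} = \frac{1}{\left(- \frac{1}{2}\right) i 617 \sqrt{2} \left(4 \left(-1933\right) + 5 \cdot 617\right) + 6987232} = \frac{1}{\left(- \frac{1}{2}\right) i 617 \sqrt{2} \left(-7732 + 3085\right) + 6987232} = \frac{1}{\left(- \frac{1}{2}\right) i 617 \sqrt{2} \left(-4647\right) + 6987232} = \frac{1}{\frac{2867199 i \sqrt{2}}{2} + 6987232} = \frac{1}{6987232 + \frac{2867199 i \sqrt{2}}{2}}$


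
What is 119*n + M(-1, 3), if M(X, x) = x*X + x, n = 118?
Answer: 14042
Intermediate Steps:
M(X, x) = x + X*x (M(X, x) = X*x + x = x + X*x)
119*n + M(-1, 3) = 119*118 + 3*(1 - 1) = 14042 + 3*0 = 14042 + 0 = 14042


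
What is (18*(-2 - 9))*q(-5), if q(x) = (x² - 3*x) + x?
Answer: -6930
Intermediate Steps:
q(x) = x² - 2*x
(18*(-2 - 9))*q(-5) = (18*(-2 - 9))*(-5*(-2 - 5)) = (18*(-11))*(-5*(-7)) = -198*35 = -6930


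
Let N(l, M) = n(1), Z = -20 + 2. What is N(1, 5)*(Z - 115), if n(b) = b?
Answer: -133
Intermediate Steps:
Z = -18
N(l, M) = 1
N(1, 5)*(Z - 115) = 1*(-18 - 115) = 1*(-133) = -133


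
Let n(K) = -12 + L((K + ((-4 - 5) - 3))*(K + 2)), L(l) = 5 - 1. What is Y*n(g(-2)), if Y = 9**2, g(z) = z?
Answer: -648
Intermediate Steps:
L(l) = 4
Y = 81
n(K) = -8 (n(K) = -12 + 4 = -8)
Y*n(g(-2)) = 81*(-8) = -648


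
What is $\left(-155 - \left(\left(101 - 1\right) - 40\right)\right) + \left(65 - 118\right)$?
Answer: $-268$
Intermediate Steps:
$\left(-155 - \left(\left(101 - 1\right) - 40\right)\right) + \left(65 - 118\right) = \left(-155 - \left(100 - 40\right)\right) + \left(65 - 118\right) = \left(-155 - 60\right) - 53 = -215 - 53 = -268$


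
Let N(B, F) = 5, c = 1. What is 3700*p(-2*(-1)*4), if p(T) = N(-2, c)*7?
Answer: 129500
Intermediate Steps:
p(T) = 35 (p(T) = 5*7 = 35)
3700*p(-2*(-1)*4) = 3700*35 = 129500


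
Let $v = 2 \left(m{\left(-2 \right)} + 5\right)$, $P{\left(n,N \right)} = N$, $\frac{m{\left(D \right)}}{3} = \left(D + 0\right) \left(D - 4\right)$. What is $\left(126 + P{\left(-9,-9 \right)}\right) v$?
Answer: $9594$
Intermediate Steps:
$m{\left(D \right)} = 3 D \left(-4 + D\right)$ ($m{\left(D \right)} = 3 \left(D + 0\right) \left(D - 4\right) = 3 D \left(-4 + D\right)$)
$v = 82$ ($v = 2 \left(3 \left(-2\right) \left(-4 - 2\right) + 5\right) = 2 \left(3 \left(-2\right) \left(-6\right) + 5\right) = 2 \left(36 + 5\right) = 2 \cdot 41 = 82$)
$\left(126 + P{\left(-9,-9 \right)}\right) v = \left(126 - 9\right) 82 = 117 \cdot 82 = 9594$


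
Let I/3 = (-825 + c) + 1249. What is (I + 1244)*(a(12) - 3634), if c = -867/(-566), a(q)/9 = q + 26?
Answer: -2348277422/283 ≈ -8.2978e+6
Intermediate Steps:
a(q) = 234 + 9*q (a(q) = 9*(q + 26) = 9*(26 + q) = 234 + 9*q)
c = 867/566 (c = -867*(-1/566) = 867/566 ≈ 1.5318)
I = 722553/566 (I = 3*((-825 + 867/566) + 1249) = 3*(-466083/566 + 1249) = 3*(240851/566) = 722553/566 ≈ 1276.6)
(I + 1244)*(a(12) - 3634) = (722553/566 + 1244)*((234 + 9*12) - 3634) = 1426657*((234 + 108) - 3634)/566 = 1426657*(342 - 3634)/566 = (1426657/566)*(-3292) = -2348277422/283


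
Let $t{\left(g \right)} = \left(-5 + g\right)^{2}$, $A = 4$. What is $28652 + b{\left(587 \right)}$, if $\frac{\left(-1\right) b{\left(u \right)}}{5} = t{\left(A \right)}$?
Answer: $28647$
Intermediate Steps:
$b{\left(u \right)} = -5$ ($b{\left(u \right)} = - 5 \left(-5 + 4\right)^{2} = - 5 \left(-1\right)^{2} = \left(-5\right) 1 = -5$)
$28652 + b{\left(587 \right)} = 28652 - 5 = 28647$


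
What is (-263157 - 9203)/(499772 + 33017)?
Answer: -272360/532789 ≈ -0.51120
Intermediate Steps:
(-263157 - 9203)/(499772 + 33017) = -272360/532789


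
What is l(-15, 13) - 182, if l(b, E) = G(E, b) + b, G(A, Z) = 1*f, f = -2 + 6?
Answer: -193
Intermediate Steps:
f = 4
G(A, Z) = 4 (G(A, Z) = 1*4 = 4)
l(b, E) = 4 + b
l(-15, 13) - 182 = (4 - 15) - 182 = -11 - 182 = -193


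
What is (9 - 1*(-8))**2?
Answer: 289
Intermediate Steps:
(9 - 1*(-8))**2 = (9 + 8)**2 = 17**2 = 289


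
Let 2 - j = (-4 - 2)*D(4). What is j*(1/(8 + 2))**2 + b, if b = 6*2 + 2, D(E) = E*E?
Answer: 749/50 ≈ 14.980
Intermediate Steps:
D(E) = E**2
b = 14 (b = 12 + 2 = 14)
j = 98 (j = 2 - (-4 - 2)*4**2 = 2 - (-6)*16 = 2 - 1*(-96) = 2 + 96 = 98)
j*(1/(8 + 2))**2 + b = 98*(1/(8 + 2))**2 + 14 = 98*(1/10)**2 + 14 = 98*(1/100) + 14 = 49/50 + 14 = 749/50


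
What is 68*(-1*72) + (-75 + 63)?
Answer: -4908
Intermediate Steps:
68*(-1*72) + (-75 + 63) = 68*(-72) - 12 = -4896 - 12 = -4908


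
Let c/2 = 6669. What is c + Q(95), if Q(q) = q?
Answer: 13433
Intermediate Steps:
c = 13338 (c = 2*6669 = 13338)
c + Q(95) = 13338 + 95 = 13433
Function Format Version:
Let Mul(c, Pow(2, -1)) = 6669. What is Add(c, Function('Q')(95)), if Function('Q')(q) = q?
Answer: 13433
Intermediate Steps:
c = 13338 (c = Mul(2, 6669) = 13338)
Add(c, Function('Q')(95)) = Add(13338, 95) = 13433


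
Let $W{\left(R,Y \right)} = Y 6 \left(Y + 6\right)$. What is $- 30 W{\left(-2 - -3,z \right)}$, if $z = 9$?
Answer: $-24300$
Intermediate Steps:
$W{\left(R,Y \right)} = 6 Y \left(6 + Y\right)$
$- 30 W{\left(-2 - -3,z \right)} = - 30 \cdot 6 \cdot 9 \left(6 + 9\right) = - 30 \cdot 6 \cdot 9 \cdot 15 = \left(-30\right) 810 = -24300$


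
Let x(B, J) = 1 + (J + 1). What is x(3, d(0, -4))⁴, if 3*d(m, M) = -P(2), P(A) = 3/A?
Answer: 81/16 ≈ 5.0625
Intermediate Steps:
d(m, M) = -½ (d(m, M) = (-3/2)/3 = (-1*3/2)/3 = (⅓)*(-3/2) = -½)
x(B, J) = 2 + J (x(B, J) = 1 + (1 + J) = 2 + J)
x(3, d(0, -4))⁴ = (2 - ½)⁴ = (3/2)⁴ = 81/16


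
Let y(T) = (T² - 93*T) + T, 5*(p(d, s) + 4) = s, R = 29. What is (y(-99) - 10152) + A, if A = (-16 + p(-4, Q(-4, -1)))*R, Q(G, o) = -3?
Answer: 40798/5 ≈ 8159.6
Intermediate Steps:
p(d, s) = -4 + s/5
y(T) = T² - 92*T
A = -2987/5 (A = (-16 + (-4 + (⅕)*(-3)))*29 = (-16 + (-4 - ⅗))*29 = (-16 - 23/5)*29 = -103/5*29 = -2987/5 ≈ -597.40)
(y(-99) - 10152) + A = (-99*(-92 - 99) - 10152) - 2987/5 = (-99*(-191) - 10152) - 2987/5 = (18909 - 10152) - 2987/5 = 8757 - 2987/5 = 40798/5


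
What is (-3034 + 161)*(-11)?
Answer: 31603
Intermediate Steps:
(-3034 + 161)*(-11) = -2873*(-11) = 31603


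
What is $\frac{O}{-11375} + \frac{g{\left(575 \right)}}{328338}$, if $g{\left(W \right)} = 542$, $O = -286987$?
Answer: $\frac{47117451428}{1867422375} \approx 25.231$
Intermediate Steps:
$\frac{O}{-11375} + \frac{g{\left(575 \right)}}{328338} = - \frac{286987}{-11375} + \frac{542}{328338} = \left(-286987\right) \left(- \frac{1}{11375}\right) + 542 \cdot \frac{1}{328338} = \frac{286987}{11375} + \frac{271}{164169} = \frac{47117451428}{1867422375}$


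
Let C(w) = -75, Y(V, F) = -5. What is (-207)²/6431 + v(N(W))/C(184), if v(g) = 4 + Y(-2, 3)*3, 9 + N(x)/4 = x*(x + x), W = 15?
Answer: 3284416/482325 ≈ 6.8095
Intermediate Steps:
N(x) = -36 + 8*x² (N(x) = -36 + 4*(x*(x + x)) = -36 + 4*(x*(2*x)) = -36 + 4*(2*x²) = -36 + 8*x²)
v(g) = -11 (v(g) = 4 - 5*3 = 4 - 15 = -11)
(-207)²/6431 + v(N(W))/C(184) = (-207)²/6431 - 11/(-75) = 42849*(1/6431) - 11*(-1/75) = 42849/6431 + 11/75 = 3284416/482325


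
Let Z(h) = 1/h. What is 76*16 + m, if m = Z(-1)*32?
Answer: 1184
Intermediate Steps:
m = -32 (m = 32/(-1) = -1*32 = -32)
76*16 + m = 76*16 - 32 = 1216 - 32 = 1184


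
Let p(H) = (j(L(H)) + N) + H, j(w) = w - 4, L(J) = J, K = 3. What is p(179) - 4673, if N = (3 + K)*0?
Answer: -4319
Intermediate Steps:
j(w) = -4 + w
N = 0 (N = (3 + 3)*0 = 6*0 = 0)
p(H) = -4 + 2*H (p(H) = ((-4 + H) + 0) + H = (-4 + H) + H = -4 + 2*H)
p(179) - 4673 = (-4 + 2*179) - 4673 = (-4 + 358) - 4673 = 354 - 4673 = -4319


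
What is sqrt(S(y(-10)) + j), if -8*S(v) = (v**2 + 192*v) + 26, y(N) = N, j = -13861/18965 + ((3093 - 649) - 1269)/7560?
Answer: sqrt(5108852323253490)/4779180 ≈ 14.956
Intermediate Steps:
j = -16501057/28675080 (j = -13861*1/18965 + (2444 - 1269)*(1/7560) = -13861/18965 + 1175*(1/7560) = -13861/18965 + 235/1512 = -16501057/28675080 ≈ -0.57545)
S(v) = -13/4 - 24*v - v**2/8 (S(v) = -((v**2 + 192*v) + 26)/8 = -(26 + v**2 + 192*v)/8 = -13/4 - 24*v - v**2/8)
sqrt(S(y(-10)) + j) = sqrt((-13/4 - 24*(-10) - 1/8*(-10)**2) - 16501057/28675080) = sqrt((-13/4 + 240 - 1/8*100) - 16501057/28675080) = sqrt((-13/4 + 240 - 25/2) - 16501057/28675080) = sqrt(897/4 - 16501057/28675080) = sqrt(6413885633/28675080) = sqrt(5108852323253490)/4779180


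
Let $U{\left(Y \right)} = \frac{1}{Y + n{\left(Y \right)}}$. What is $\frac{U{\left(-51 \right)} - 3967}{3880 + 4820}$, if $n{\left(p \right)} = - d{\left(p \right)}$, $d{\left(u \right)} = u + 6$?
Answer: $- \frac{23803}{52200} \approx -0.456$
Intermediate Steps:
$d{\left(u \right)} = 6 + u$
$n{\left(p \right)} = -6 - p$ ($n{\left(p \right)} = - (6 + p) = -6 - p$)
$U{\left(Y \right)} = - \frac{1}{6}$ ($U{\left(Y \right)} = \frac{1}{Y - \left(6 + Y\right)} = \frac{1}{-6} = - \frac{1}{6}$)
$\frac{U{\left(-51 \right)} - 3967}{3880 + 4820} = \frac{- \frac{1}{6} - 3967}{3880 + 4820} = - \frac{23803}{6 \cdot 8700} = \left(- \frac{23803}{6}\right) \frac{1}{8700} = - \frac{23803}{52200}$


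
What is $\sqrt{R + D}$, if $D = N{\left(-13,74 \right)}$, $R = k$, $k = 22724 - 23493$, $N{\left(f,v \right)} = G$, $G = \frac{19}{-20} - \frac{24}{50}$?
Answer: $\frac{i \sqrt{77043}}{10} \approx 27.757 i$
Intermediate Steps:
$G = - \frac{143}{100}$ ($G = 19 \left(- \frac{1}{20}\right) - \frac{12}{25} = - \frac{19}{20} - \frac{12}{25} = - \frac{143}{100} \approx -1.43$)
$N{\left(f,v \right)} = - \frac{143}{100}$
$k = -769$
$R = -769$
$D = - \frac{143}{100} \approx -1.43$
$\sqrt{R + D} = \sqrt{-769 - \frac{143}{100}} = \sqrt{- \frac{77043}{100}} = \frac{i \sqrt{77043}}{10}$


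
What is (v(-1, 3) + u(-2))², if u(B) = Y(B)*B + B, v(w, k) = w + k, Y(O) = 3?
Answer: 36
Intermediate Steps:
v(w, k) = k + w
u(B) = 4*B (u(B) = 3*B + B = 4*B)
(v(-1, 3) + u(-2))² = ((3 - 1) + 4*(-2))² = (2 - 8)² = (-6)² = 36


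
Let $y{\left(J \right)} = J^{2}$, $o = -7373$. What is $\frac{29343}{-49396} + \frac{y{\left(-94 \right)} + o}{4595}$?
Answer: $- \frac{62564737}{226974620} \approx -0.27565$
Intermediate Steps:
$\frac{29343}{-49396} + \frac{y{\left(-94 \right)} + o}{4595} = \frac{29343}{-49396} + \frac{\left(-94\right)^{2} - 7373}{4595} = 29343 \left(- \frac{1}{49396}\right) + \left(8836 - 7373\right) \frac{1}{4595} = - \frac{29343}{49396} + 1463 \cdot \frac{1}{4595} = - \frac{29343}{49396} + \frac{1463}{4595} = - \frac{62564737}{226974620}$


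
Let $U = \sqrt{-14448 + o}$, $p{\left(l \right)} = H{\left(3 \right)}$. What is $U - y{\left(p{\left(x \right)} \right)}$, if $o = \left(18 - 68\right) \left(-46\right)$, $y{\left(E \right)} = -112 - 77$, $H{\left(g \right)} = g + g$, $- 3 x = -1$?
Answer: $189 + 2 i \sqrt{3037} \approx 189.0 + 110.22 i$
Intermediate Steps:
$x = \frac{1}{3}$ ($x = \left(- \frac{1}{3}\right) \left(-1\right) = \frac{1}{3} \approx 0.33333$)
$H{\left(g \right)} = 2 g$
$p{\left(l \right)} = 6$ ($p{\left(l \right)} = 2 \cdot 3 = 6$)
$y{\left(E \right)} = -189$
$o = 2300$ ($o = \left(-50\right) \left(-46\right) = 2300$)
$U = 2 i \sqrt{3037}$ ($U = \sqrt{-14448 + 2300} = \sqrt{-12148} = 2 i \sqrt{3037} \approx 110.22 i$)
$U - y{\left(p{\left(x \right)} \right)} = 2 i \sqrt{3037} - -189 = 2 i \sqrt{3037} + 189 = 189 + 2 i \sqrt{3037}$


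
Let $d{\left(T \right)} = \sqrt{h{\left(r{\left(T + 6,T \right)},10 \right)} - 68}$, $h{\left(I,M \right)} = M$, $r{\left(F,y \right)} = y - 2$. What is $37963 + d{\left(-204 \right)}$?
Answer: $37963 + i \sqrt{58} \approx 37963.0 + 7.6158 i$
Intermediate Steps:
$r{\left(F,y \right)} = -2 + y$
$d{\left(T \right)} = i \sqrt{58}$ ($d{\left(T \right)} = \sqrt{10 - 68} = \sqrt{-58} = i \sqrt{58}$)
$37963 + d{\left(-204 \right)} = 37963 + i \sqrt{58}$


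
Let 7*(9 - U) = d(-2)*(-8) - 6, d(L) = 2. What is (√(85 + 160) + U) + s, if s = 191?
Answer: 1422/7 + 7*√5 ≈ 218.80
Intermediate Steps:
U = 85/7 (U = 9 - (2*(-8) - 6)/7 = 9 - (-16 - 6)/7 = 9 - ⅐*(-22) = 9 + 22/7 = 85/7 ≈ 12.143)
(√(85 + 160) + U) + s = (√(85 + 160) + 85/7) + 191 = (√245 + 85/7) + 191 = (7*√5 + 85/7) + 191 = (85/7 + 7*√5) + 191 = 1422/7 + 7*√5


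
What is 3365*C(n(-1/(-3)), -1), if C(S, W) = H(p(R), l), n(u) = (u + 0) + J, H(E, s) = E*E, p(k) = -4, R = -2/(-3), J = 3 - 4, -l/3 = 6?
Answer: 53840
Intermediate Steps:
l = -18 (l = -3*6 = -18)
J = -1
R = 2/3 (R = -2*(-1/3) = 2/3 ≈ 0.66667)
H(E, s) = E**2
n(u) = -1 + u (n(u) = (u + 0) - 1 = u - 1 = -1 + u)
C(S, W) = 16 (C(S, W) = (-4)**2 = 16)
3365*C(n(-1/(-3)), -1) = 3365*16 = 53840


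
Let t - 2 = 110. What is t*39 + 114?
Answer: 4482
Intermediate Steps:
t = 112 (t = 2 + 110 = 112)
t*39 + 114 = 112*39 + 114 = 4368 + 114 = 4482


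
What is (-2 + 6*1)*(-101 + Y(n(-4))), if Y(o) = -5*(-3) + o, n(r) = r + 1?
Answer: -356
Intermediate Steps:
n(r) = 1 + r
Y(o) = 15 + o
(-2 + 6*1)*(-101 + Y(n(-4))) = (-2 + 6*1)*(-101 + (15 + (1 - 4))) = (-2 + 6)*(-101 + (15 - 3)) = 4*(-101 + 12) = 4*(-89) = -356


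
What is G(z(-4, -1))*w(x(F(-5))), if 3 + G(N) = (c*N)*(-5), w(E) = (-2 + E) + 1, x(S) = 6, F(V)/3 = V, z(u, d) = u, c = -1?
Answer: -115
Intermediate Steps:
F(V) = 3*V
w(E) = -1 + E
G(N) = -3 + 5*N (G(N) = -3 - N*(-5) = -3 + 5*N)
G(z(-4, -1))*w(x(F(-5))) = (-3 + 5*(-4))*(-1 + 6) = (-3 - 20)*5 = -23*5 = -115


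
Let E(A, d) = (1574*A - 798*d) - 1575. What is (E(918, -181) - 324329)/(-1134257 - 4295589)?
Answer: -631733/2714923 ≈ -0.23269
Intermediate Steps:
E(A, d) = -1575 - 798*d + 1574*A (E(A, d) = (-798*d + 1574*A) - 1575 = -1575 - 798*d + 1574*A)
(E(918, -181) - 324329)/(-1134257 - 4295589) = ((-1575 - 798*(-181) + 1574*918) - 324329)/(-1134257 - 4295589) = ((-1575 + 144438 + 1444932) - 324329)/(-5429846) = (1587795 - 324329)*(-1/5429846) = 1263466*(-1/5429846) = -631733/2714923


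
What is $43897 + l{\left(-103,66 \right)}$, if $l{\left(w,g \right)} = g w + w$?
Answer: $36996$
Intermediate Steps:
$l{\left(w,g \right)} = w + g w$
$43897 + l{\left(-103,66 \right)} = 43897 - 103 \left(1 + 66\right) = 43897 - 6901 = 36996$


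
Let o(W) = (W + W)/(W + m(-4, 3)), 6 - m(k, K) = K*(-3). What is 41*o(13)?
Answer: 533/14 ≈ 38.071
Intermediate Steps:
m(k, K) = 6 + 3*K (m(k, K) = 6 - K*(-3) = 6 - (-3)*K = 6 + 3*K)
o(W) = 2*W/(15 + W) (o(W) = (W + W)/(W + (6 + 3*3)) = (2*W)/(W + (6 + 9)) = (2*W)/(W + 15) = (2*W)/(15 + W) = 2*W/(15 + W))
41*o(13) = 41*(2*13/(15 + 13)) = 41*(2*13/28) = 41*(2*13*(1/28)) = 41*(13/14) = 533/14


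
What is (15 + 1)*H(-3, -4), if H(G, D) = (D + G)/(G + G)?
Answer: 56/3 ≈ 18.667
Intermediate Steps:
H(G, D) = (D + G)/(2*G) (H(G, D) = (D + G)/((2*G)) = (D + G)*(1/(2*G)) = (D + G)/(2*G))
(15 + 1)*H(-3, -4) = (15 + 1)*((½)*(-4 - 3)/(-3)) = 16*((½)*(-⅓)*(-7)) = 16*(7/6) = 56/3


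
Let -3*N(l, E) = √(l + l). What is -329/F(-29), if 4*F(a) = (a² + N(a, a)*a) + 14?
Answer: -10126620/6628003 + 114492*I*√58/6628003 ≈ -1.5279 + 0.13155*I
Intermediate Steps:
N(l, E) = -√2*√l/3 (N(l, E) = -√(l + l)/3 = -√2*√l/3)
F(a) = 7/2 + a²/4 - √2*a^(3/2)/12 (F(a) = ((a² + (-√2*√a/3)*a) + 14)/4 = ((a² - √2*a^(3/2)/3) + 14)/4 = (14 + a² - √2*a^(3/2)/3)/4 = 7/2 + a²/4 - √2*a^(3/2)/12)
-329/F(-29) = -329/(7/2 + (¼)*(-29)² - √2*(-29)^(3/2)/12) = -329/(7/2 + (¼)*841 - √2*(-29*I*√29)/12) = -329/(7/2 + 841/4 + 29*I*√58/12) = -329/(855/4 + 29*I*√58/12)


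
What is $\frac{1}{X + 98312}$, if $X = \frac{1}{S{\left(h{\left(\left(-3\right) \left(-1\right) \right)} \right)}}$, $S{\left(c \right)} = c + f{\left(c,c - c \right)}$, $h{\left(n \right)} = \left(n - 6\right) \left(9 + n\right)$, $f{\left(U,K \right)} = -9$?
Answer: $\frac{45}{4424039} \approx 1.0172 \cdot 10^{-5}$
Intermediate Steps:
$h{\left(n \right)} = \left(-6 + n\right) \left(9 + n\right)$
$S{\left(c \right)} = -9 + c$ ($S{\left(c \right)} = c - 9 = -9 + c$)
$X = - \frac{1}{45}$ ($X = \frac{1}{-9 + \left(-54 + \left(\left(-3\right) \left(-1\right)\right)^{2} + 3 \left(\left(-3\right) \left(-1\right)\right)\right)} = \frac{1}{-9 + \left(-54 + 3^{2} + 3 \cdot 3\right)} = \frac{1}{-9 + \left(-54 + 9 + 9\right)} = \frac{1}{-9 - 36} = \frac{1}{-45} = - \frac{1}{45} \approx -0.022222$)
$\frac{1}{X + 98312} = \frac{1}{- \frac{1}{45} + 98312} = \frac{1}{\frac{4424039}{45}} = \frac{45}{4424039}$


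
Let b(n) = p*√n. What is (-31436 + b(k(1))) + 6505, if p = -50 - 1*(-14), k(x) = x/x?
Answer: -24967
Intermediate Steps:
k(x) = 1
p = -36 (p = -50 + 14 = -36)
b(n) = -36*√n
(-31436 + b(k(1))) + 6505 = (-31436 - 36*√1) + 6505 = (-31436 - 36*1) + 6505 = (-31436 - 36) + 6505 = -31472 + 6505 = -24967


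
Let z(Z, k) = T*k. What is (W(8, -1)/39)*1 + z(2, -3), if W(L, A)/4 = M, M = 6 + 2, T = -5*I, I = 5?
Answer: 2957/39 ≈ 75.821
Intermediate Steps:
T = -25 (T = -5*5 = -25)
M = 8
W(L, A) = 32 (W(L, A) = 4*8 = 32)
z(Z, k) = -25*k
(W(8, -1)/39)*1 + z(2, -3) = (32/39)*1 - 25*(-3) = (32*(1/39))*1 + 75 = (32/39)*1 + 75 = 32/39 + 75 = 2957/39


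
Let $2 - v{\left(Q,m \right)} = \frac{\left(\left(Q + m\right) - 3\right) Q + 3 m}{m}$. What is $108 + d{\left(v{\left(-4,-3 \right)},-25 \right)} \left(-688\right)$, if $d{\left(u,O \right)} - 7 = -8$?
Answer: $796$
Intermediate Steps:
$v{\left(Q,m \right)} = 2 - \frac{3 m + Q \left(-3 + Q + m\right)}{m}$ ($v{\left(Q,m \right)} = 2 - \frac{\left(\left(Q + m\right) - 3\right) Q + 3 m}{m} = 2 - \frac{\left(-3 + Q + m\right) Q + 3 m}{m} = 2 - \frac{Q \left(-3 + Q + m\right) + 3 m}{m} = 2 - \frac{3 m + Q \left(-3 + Q + m\right)}{m}$)
$d{\left(u,O \right)} = -1$ ($d{\left(u,O \right)} = 7 - 8 = -1$)
$108 + d{\left(v{\left(-4,-3 \right)},-25 \right)} \left(-688\right) = 108 - -688 = 108 + 688 = 796$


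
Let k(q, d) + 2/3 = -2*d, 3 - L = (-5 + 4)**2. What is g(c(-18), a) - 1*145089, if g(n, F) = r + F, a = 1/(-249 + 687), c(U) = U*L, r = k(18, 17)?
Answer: -21188055/146 ≈ -1.4512e+5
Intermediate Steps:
L = 2 (L = 3 - (-5 + 4)**2 = 3 - 1*(-1)**2 = 3 - 1*1 = 3 - 1 = 2)
k(q, d) = -2/3 - 2*d
r = -104/3 (r = -2/3 - 2*17 = -2/3 - 34 = -104/3 ≈ -34.667)
c(U) = 2*U (c(U) = U*2 = 2*U)
a = 1/438 ≈ 0.0022831
g(n, F) = -104/3 + F
g(c(-18), a) - 1*145089 = (-104/3 + 1/438) - 1*145089 = -5061/146 - 145089 = -21188055/146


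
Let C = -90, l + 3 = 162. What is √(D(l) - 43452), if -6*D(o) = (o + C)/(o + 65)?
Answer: I*√136265633/56 ≈ 208.45*I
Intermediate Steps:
l = 159 (l = -3 + 162 = 159)
D(o) = -(-90 + o)/(6*(65 + o)) (D(o) = -(o - 90)/(6*(o + 65)) = -(-90 + o)/(6*(65 + o)))
√(D(l) - 43452) = √((90 - 1*159)/(6*(65 + 159)) - 43452) = √((⅙)*(90 - 159)/224 - 43452) = √((⅙)*(1/224)*(-69) - 43452) = √(-23/448 - 43452) = √(-19466519/448) = I*√136265633/56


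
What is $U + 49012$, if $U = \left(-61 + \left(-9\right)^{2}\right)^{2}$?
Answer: $49412$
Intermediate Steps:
$U = 400$ ($U = \left(-61 + 81\right)^{2} = 20^{2} = 400$)
$U + 49012 = 400 + 49012 = 49412$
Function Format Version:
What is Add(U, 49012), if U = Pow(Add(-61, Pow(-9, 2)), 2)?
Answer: 49412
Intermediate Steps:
U = 400 (U = Pow(Add(-61, 81), 2) = Pow(20, 2) = 400)
Add(U, 49012) = Add(400, 49012) = 49412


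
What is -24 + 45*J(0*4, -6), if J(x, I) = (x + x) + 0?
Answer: -24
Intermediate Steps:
J(x, I) = 2*x (J(x, I) = 2*x + 0 = 2*x)
-24 + 45*J(0*4, -6) = -24 + 45*(2*(0*4)) = -24 + 45*(2*0) = -24 + 45*0 = -24 + 0 = -24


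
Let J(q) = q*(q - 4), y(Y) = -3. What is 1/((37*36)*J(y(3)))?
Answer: 1/27972 ≈ 3.5750e-5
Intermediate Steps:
J(q) = q*(-4 + q)
1/((37*36)*J(y(3))) = 1/((37*36)*(-3*(-4 - 3))) = 1/(1332*(-3*(-7))) = 1/(1332*21) = 1/27972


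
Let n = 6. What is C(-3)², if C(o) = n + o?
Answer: 9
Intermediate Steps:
C(o) = 6 + o
C(-3)² = (6 - 3)² = 3² = 9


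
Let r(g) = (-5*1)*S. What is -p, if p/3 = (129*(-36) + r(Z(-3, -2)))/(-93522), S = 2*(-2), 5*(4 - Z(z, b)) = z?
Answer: -2312/15587 ≈ -0.14833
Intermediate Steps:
Z(z, b) = 4 - z/5
S = -4
r(g) = 20 (r(g) = -5*1*(-4) = -5*(-4) = 20)
p = 2312/15587 (p = 3*((129*(-36) + 20)/(-93522)) = 3*((-4644 + 20)*(-1/93522)) = 3*(-4624*(-1/93522)) = 3*(2312/46761) = 2312/15587 ≈ 0.14833)
-p = -1*2312/15587 = -2312/15587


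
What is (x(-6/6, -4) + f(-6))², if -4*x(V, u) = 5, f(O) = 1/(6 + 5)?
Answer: 2601/1936 ≈ 1.3435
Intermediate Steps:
f(O) = 1/11
x(V, u) = -5/4 (x(V, u) = -¼*5 = -5/4)
(x(-6/6, -4) + f(-6))² = (-5/4 + 1/11)² = (-51/44)² = 2601/1936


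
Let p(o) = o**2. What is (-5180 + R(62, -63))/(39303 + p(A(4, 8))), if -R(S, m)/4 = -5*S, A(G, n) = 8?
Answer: -3940/39367 ≈ -0.10008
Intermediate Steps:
R(S, m) = 20*S (R(S, m) = -(-20)*S = 20*S)
(-5180 + R(62, -63))/(39303 + p(A(4, 8))) = (-5180 + 20*62)/(39303 + 8**2) = (-5180 + 1240)/(39303 + 64) = -3940/39367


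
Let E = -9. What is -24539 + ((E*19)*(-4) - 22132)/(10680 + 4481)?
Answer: -372057227/15161 ≈ -24540.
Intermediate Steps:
-24539 + ((E*19)*(-4) - 22132)/(10680 + 4481) = -24539 + (-9*19*(-4) - 22132)/(10680 + 4481) = -24539 + (-171*(-4) - 22132)/15161 = -24539 + (684 - 22132)*(1/15161) = -24539 - 21448*1/15161 = -24539 - 21448/15161 = -372057227/15161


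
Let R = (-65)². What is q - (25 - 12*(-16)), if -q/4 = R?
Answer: -17117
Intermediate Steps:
R = 4225
q = -16900 (q = -4*4225 = -16900)
q - (25 - 12*(-16)) = -16900 - (25 - 12*(-16)) = -16900 - (25 + 192) = -16900 - 1*217 = -16900 - 217 = -17117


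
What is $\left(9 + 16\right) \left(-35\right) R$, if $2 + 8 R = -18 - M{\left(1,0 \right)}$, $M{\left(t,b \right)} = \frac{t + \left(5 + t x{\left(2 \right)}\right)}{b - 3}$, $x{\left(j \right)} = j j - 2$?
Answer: $\frac{11375}{6} \approx 1895.8$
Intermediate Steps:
$x{\left(j \right)} = -2 + j^{2}$ ($x{\left(j \right)} = j^{2} - 2 = -2 + j^{2}$)
$M{\left(t,b \right)} = \frac{5 + 3 t}{-3 + b}$ ($M{\left(t,b \right)} = \frac{t + \left(5 + t \left(-2 + 2^{2}\right)\right)}{b - 3} = \frac{t + \left(5 + t \left(-2 + 4\right)\right)}{-3 + b} = \frac{t + \left(5 + t 2\right)}{-3 + b} = \frac{t + \left(5 + 2 t\right)}{-3 + b} = \frac{5 + 3 t}{-3 + b}$)
$R = - \frac{13}{6}$ ($R = - \frac{1}{4} + \frac{-18 - \frac{5 + 3 \cdot 1}{-3 + 0}}{8} = - \frac{1}{4} + \frac{-18 - \frac{5 + 3}{-3}}{8} = - \frac{1}{4} + \frac{-18 - \left(- \frac{1}{3}\right) 8}{8} = - \frac{1}{4} + \frac{-18 - - \frac{8}{3}}{8} = - \frac{1}{4} + \frac{-18 + \frac{8}{3}}{8} = - \frac{1}{4} + \frac{1}{8} \left(- \frac{46}{3}\right) = - \frac{1}{4} - \frac{23}{12} = - \frac{13}{6} \approx -2.1667$)
$\left(9 + 16\right) \left(-35\right) R = \left(9 + 16\right) \left(-35\right) \left(- \frac{13}{6}\right) = 25 \left(-35\right) \left(- \frac{13}{6}\right) = \left(-875\right) \left(- \frac{13}{6}\right) = \frac{11375}{6}$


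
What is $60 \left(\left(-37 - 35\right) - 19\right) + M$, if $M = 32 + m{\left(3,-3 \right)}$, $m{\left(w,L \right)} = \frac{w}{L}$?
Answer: $-5429$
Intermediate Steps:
$M = 31$ ($M = 32 + \frac{3}{-3} = 32 + 3 \left(- \frac{1}{3}\right) = 32 - 1 = 31$)
$60 \left(\left(-37 - 35\right) - 19\right) + M = 60 \left(\left(-37 - 35\right) - 19\right) + 31 = 60 \left(-72 - 19\right) + 31 = 60 \left(-91\right) + 31 = -5460 + 31 = -5429$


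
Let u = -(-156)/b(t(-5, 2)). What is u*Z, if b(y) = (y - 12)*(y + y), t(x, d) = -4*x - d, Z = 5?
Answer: 65/18 ≈ 3.6111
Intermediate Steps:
t(x, d) = -d - 4*x
b(y) = 2*y*(-12 + y) (b(y) = (-12 + y)*(2*y) = 2*y*(-12 + y))
u = 13/18 (u = -(-156)/(2*(-1*2 - 4*(-5))*(-12 + (-1*2 - 4*(-5)))) = -(-156)/(2*(-2 + 20)*(-12 + (-2 + 20))) = -(-156)/(2*18*(-12 + 18)) = -(-156)/(2*18*6) = -(-156)/216 = -1*(-13/18) = 13/18 ≈ 0.72222)
u*Z = (13/18)*5 = 65/18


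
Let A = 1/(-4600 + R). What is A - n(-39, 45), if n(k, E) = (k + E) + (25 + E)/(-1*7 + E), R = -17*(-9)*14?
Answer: -366261/46702 ≈ -7.8425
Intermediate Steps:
R = 2142 (R = 153*14 = 2142)
n(k, E) = E + k + (25 + E)/(-7 + E) (n(k, E) = (E + k) + (25 + E)/(-7 + E) = E + k + (25 + E)/(-7 + E))
A = -1/2458 (A = 1/(-4600 + 2142) = 1/(-2458) = -1/2458 ≈ -0.00040683)
A - n(-39, 45) = -1/2458 - (25 + 45**2 - 7*(-39) - 6*45 + 45*(-39))/(-7 + 45) = -1/2458 - (25 + 2025 + 273 - 270 - 1755)/38 = -1/2458 - 298/38 = -1/2458 - 1*149/19 = -1/2458 - 149/19 = -366261/46702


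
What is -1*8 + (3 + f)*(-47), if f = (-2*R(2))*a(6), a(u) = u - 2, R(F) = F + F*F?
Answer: 2107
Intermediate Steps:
R(F) = F + F²
a(u) = -2 + u
f = -48 (f = (-4*(1 + 2))*(-2 + 6) = -4*3*4 = -2*6*4 = -12*4 = -48)
-1*8 + (3 + f)*(-47) = -1*8 + (3 - 48)*(-47) = -8 - 45*(-47) = -8 + 2115 = 2107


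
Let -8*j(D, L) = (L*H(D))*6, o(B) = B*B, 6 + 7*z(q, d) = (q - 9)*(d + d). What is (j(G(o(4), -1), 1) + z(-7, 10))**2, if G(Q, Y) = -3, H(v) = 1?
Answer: 1755625/784 ≈ 2239.3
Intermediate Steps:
z(q, d) = -6/7 + 2*d*(-9 + q)/7 (z(q, d) = -6/7 + ((q - 9)*(d + d))/7 = -6/7 + ((-9 + q)*(2*d))/7 = -6/7 + (2*d*(-9 + q))/7 = -6/7 + 2*d*(-9 + q)/7)
o(B) = B**2
j(D, L) = -3*L/4 (j(D, L) = -L*1*6/8 = -L*6/8 = -3*L/4)
(j(G(o(4), -1), 1) + z(-7, 10))**2 = (-3/4*1 + (-6/7 - 18/7*10 + (2/7)*10*(-7)))**2 = (-3/4 + (-6/7 - 180/7 - 20))**2 = (-3/4 - 326/7)**2 = (-1325/28)**2 = 1755625/784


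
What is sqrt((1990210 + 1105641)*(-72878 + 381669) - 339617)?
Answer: 2*sqrt(238992646631) ≈ 9.7774e+5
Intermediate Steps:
sqrt((1990210 + 1105641)*(-72878 + 381669) - 339617) = sqrt(3095851*308791 - 339617) = sqrt(955970926141 - 339617) = sqrt(955970586524) = 2*sqrt(238992646631)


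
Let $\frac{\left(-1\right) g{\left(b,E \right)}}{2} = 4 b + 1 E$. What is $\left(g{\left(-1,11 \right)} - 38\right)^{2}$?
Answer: $2704$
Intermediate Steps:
$g{\left(b,E \right)} = - 8 b - 2 E$ ($g{\left(b,E \right)} = - 2 \left(4 b + 1 E\right) = - 2 \left(4 b + E\right) = - 2 \left(E + 4 b\right) = - 8 b - 2 E$)
$\left(g{\left(-1,11 \right)} - 38\right)^{2} = \left(\left(\left(-8\right) \left(-1\right) - 22\right) - 38\right)^{2} = \left(\left(8 - 22\right) - 38\right)^{2} = \left(-14 - 38\right)^{2} = \left(-52\right)^{2} = 2704$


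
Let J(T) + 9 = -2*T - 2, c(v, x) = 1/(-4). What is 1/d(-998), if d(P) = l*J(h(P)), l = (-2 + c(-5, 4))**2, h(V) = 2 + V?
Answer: 16/160461 ≈ 9.9713e-5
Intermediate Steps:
c(v, x) = -1/4
J(T) = -11 - 2*T (J(T) = -9 + (-2*T - 2) = -9 + (-2 - 2*T) = -11 - 2*T)
l = 81/16 (l = (-2 - 1/4)**2 = (-9/4)**2 = 81/16 ≈ 5.0625)
d(P) = -1215/16 - 81*P/8 (d(P) = 81*(-11 - 2*(2 + P))/16 = 81*(-11 + (-4 - 2*P))/16 = 81*(-15 - 2*P)/16 = -1215/16 - 81*P/8)
1/d(-998) = 1/(-1215/16 - 81/8*(-998)) = 1/(-1215/16 + 40419/4) = 1/(160461/16) = 16/160461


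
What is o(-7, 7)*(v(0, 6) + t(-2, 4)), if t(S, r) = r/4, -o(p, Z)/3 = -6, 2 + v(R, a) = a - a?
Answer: -18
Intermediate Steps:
v(R, a) = -2 (v(R, a) = -2 + (a - a) = -2 + 0 = -2)
o(p, Z) = 18 (o(p, Z) = -3*(-6) = 18)
t(S, r) = r/4 (t(S, r) = r*(¼) = r/4)
o(-7, 7)*(v(0, 6) + t(-2, 4)) = 18*(-2 + (¼)*4) = 18*(-2 + 1) = 18*(-1) = -18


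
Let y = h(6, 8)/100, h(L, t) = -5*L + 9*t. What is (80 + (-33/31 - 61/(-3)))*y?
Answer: 32312/775 ≈ 41.693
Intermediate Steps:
y = 21/50 (y = (-5*6 + 9*8)/100 = (-30 + 72)*(1/100) = 42*(1/100) = 21/50 ≈ 0.42000)
(80 + (-33/31 - 61/(-3)))*y = (80 + (-33/31 - 61/(-3)))*(21/50) = (80 + (-33*1/31 - 61*(-⅓)))*(21/50) = (80 + (-33/31 + 61/3))*(21/50) = (80 + 1792/93)*(21/50) = (9232/93)*(21/50) = 32312/775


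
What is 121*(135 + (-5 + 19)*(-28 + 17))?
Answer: -2299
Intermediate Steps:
121*(135 + (-5 + 19)*(-28 + 17)) = 121*(135 + 14*(-11)) = 121*(135 - 154) = 121*(-19) = -2299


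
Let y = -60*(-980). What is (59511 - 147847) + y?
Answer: -29536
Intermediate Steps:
y = 58800
(59511 - 147847) + y = (59511 - 147847) + 58800 = -88336 + 58800 = -29536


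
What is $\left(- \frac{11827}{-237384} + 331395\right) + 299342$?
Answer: $\frac{149726883835}{237384} \approx 6.3074 \cdot 10^{5}$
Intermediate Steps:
$\left(- \frac{11827}{-237384} + 331395\right) + 299342 = \left(\left(-11827\right) \left(- \frac{1}{237384}\right) + 331395\right) + 299342 = \left(\frac{11827}{237384} + 331395\right) + 299342 = \frac{78667882507}{237384} + 299342 = \frac{149726883835}{237384}$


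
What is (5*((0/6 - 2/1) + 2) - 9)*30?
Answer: -270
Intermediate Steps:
(5*((0/6 - 2/1) + 2) - 9)*30 = (5*((0*(1/6) - 2*1) + 2) - 9)*30 = (5*((0 - 2) + 2) - 9)*30 = (5*(-2 + 2) - 9)*30 = (5*0 - 9)*30 = (0 - 9)*30 = -9*30 = -270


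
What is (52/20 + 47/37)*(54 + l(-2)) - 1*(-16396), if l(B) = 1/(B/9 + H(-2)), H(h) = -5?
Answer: 144373984/8695 ≈ 16604.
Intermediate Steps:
l(B) = 1/(-5 + B/9) (l(B) = 1/(B/9 - 5) = 1/(-5 + B/9))
(52/20 + 47/37)*(54 + l(-2)) - 1*(-16396) = (52/20 + 47/37)*(54 + 9/(-45 - 2)) - 1*(-16396) = (52*(1/20) + 47*(1/37))*(54 + 9/(-47)) + 16396 = (13/5 + 47/37)*(54 + 9*(-1/47)) + 16396 = 716*(54 - 9/47)/185 + 16396 = (716/185)*(2529/47) + 16396 = 1810764/8695 + 16396 = 144373984/8695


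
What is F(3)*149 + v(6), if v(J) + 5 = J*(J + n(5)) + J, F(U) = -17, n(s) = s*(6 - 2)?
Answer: -2376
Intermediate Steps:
n(s) = 4*s (n(s) = s*4 = 4*s)
v(J) = -5 + J + J*(20 + J) (v(J) = -5 + (J*(J + 4*5) + J) = -5 + (J*(J + 20) + J) = -5 + (J*(20 + J) + J) = -5 + (J + J*(20 + J)) = -5 + J + J*(20 + J))
F(3)*149 + v(6) = -17*149 + (-5 + 6**2 + 21*6) = -2533 + (-5 + 36 + 126) = -2533 + 157 = -2376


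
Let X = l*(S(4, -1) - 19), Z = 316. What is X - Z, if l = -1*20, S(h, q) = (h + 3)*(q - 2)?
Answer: 484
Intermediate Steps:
S(h, q) = (-2 + q)*(3 + h) (S(h, q) = (3 + h)*(-2 + q) = (-2 + q)*(3 + h))
l = -20
X = 800 (X = -20*((-6 - 2*4 + 3*(-1) + 4*(-1)) - 19) = -20*((-6 - 8 - 3 - 4) - 19) = -20*(-21 - 19) = -20*(-40) = 800)
X - Z = 800 - 1*316 = 800 - 316 = 484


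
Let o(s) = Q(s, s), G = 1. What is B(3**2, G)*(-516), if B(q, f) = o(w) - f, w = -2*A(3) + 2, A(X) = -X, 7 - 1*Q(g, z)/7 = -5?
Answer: -42828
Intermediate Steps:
Q(g, z) = 84 (Q(g, z) = 49 - 7*(-5) = 49 + 35 = 84)
w = 8 (w = -(-2)*3 + 2 = -2*(-3) + 2 = 6 + 2 = 8)
o(s) = 84
B(q, f) = 84 - f
B(3**2, G)*(-516) = (84 - 1*1)*(-516) = (84 - 1)*(-516) = 83*(-516) = -42828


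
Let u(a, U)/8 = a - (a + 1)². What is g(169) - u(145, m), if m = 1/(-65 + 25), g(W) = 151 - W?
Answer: 169350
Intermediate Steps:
m = -1/40 (m = 1/(-40) = -1/40 ≈ -0.025000)
u(a, U) = -8*(1 + a)² + 8*a (u(a, U) = 8*(a - (a + 1)²) = 8*(a - (1 + a)²) = -8*(1 + a)² + 8*a)
g(169) - u(145, m) = (151 - 1*169) - (-8*(1 + 145)² + 8*145) = (151 - 169) - (-8*146² + 1160) = -18 - (-8*21316 + 1160) = -18 - (-170528 + 1160) = -18 - 1*(-169368) = -18 + 169368 = 169350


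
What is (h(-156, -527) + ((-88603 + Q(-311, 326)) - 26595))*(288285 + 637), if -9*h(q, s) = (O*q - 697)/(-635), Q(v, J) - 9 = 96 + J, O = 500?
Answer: -189524771654044/5715 ≈ -3.3163e+10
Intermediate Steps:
Q(v, J) = 105 + J (Q(v, J) = 9 + (96 + J) = 105 + J)
h(q, s) = -697/5715 + 100*q/1143 (h(q, s) = -(500*q - 697)/(9*(-635)) = -(-697 + 500*q)*(-1)/(9*635) = -(697/635 - 100*q/127)/9 = -697/5715 + 100*q/1143)
(h(-156, -527) + ((-88603 + Q(-311, 326)) - 26595))*(288285 + 637) = ((-697/5715 + (100/1143)*(-156)) + ((-88603 + (105 + 326)) - 26595))*(288285 + 637) = ((-697/5715 - 5200/381) + ((-88603 + 431) - 26595))*288922 = (-78697/5715 + (-88172 - 26595))*288922 = (-78697/5715 - 114767)*288922 = -655972102/5715*288922 = -189524771654044/5715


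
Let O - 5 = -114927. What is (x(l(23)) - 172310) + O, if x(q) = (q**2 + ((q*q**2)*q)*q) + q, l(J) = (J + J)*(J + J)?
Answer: 42420747486968916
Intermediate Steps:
O = -114922 (O = 5 - 114927 = -114922)
l(J) = 4*J**2 (l(J) = (2*J)*(2*J) = 4*J**2)
x(q) = q + q**2 + q**5 (x(q) = (q**2 + (q**3*q)*q) + q = (q**2 + q**4*q) + q = (q**2 + q**5) + q = q + q**2 + q**5)
(x(l(23)) - 172310) + O = ((4*23**2)*(1 + 4*23**2 + (4*23**2)**4) - 172310) - 114922 = ((4*529)*(1 + 4*529 + (4*529)**4) - 172310) - 114922 = (2116*(1 + 2116 + 2116**4) - 172310) - 114922 = (2116*(1 + 2116 + 20047612231936) - 172310) - 114922 = (2116*20047612234053 - 172310) - 114922 = (42420747487256148 - 172310) - 114922 = 42420747487083838 - 114922 = 42420747486968916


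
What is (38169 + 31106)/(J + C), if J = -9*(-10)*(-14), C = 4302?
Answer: 69275/3042 ≈ 22.773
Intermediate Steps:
J = -1260 (J = 90*(-14) = -1260)
(38169 + 31106)/(J + C) = (38169 + 31106)/(-1260 + 4302) = 69275/3042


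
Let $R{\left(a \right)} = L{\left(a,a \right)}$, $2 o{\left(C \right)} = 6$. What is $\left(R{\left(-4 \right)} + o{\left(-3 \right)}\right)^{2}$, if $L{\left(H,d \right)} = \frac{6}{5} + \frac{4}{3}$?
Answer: $\frac{6889}{225} \approx 30.618$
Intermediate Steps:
$o{\left(C \right)} = 3$ ($o{\left(C \right)} = \frac{1}{2} \cdot 6 = 3$)
$L{\left(H,d \right)} = \frac{38}{15}$ ($L{\left(H,d \right)} = 6 \cdot \frac{1}{5} + 4 \cdot \frac{1}{3} = \frac{6}{5} + \frac{4}{3} = \frac{38}{15}$)
$R{\left(a \right)} = \frac{38}{15}$
$\left(R{\left(-4 \right)} + o{\left(-3 \right)}\right)^{2} = \left(\frac{38}{15} + 3\right)^{2} = \left(\frac{83}{15}\right)^{2} = \frac{6889}{225}$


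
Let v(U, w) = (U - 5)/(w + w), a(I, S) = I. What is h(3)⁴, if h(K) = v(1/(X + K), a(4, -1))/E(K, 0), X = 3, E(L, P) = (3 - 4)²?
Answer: 707281/5308416 ≈ 0.13324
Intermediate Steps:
E(L, P) = 1 (E(L, P) = (-1)² = 1)
v(U, w) = (-5 + U)/(2*w) (v(U, w) = (-5 + U)/((2*w)) = (-5 + U)*(1/(2*w)) = (-5 + U)/(2*w))
h(K) = -5/8 + 1/(8*(3 + K)) (h(K) = ((½)*(-5 + 1/(3 + K))/4)/1 = ((½)*(¼)*(-5 + 1/(3 + K)))*1 = (-5/8 + 1/(8*(3 + K)))*1 = -5/8 + 1/(8*(3 + K)))
h(3)⁴ = ((-14 - 5*3)/(8*(3 + 3)))⁴ = ((⅛)*(-14 - 15)/6)⁴ = ((⅛)*(⅙)*(-29))⁴ = (-29/48)⁴ = 707281/5308416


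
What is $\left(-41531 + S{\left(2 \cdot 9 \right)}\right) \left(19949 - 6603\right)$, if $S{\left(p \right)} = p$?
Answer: $-554032498$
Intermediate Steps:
$\left(-41531 + S{\left(2 \cdot 9 \right)}\right) \left(19949 - 6603\right) = \left(-41531 + 2 \cdot 9\right) \left(19949 - 6603\right) = \left(-41531 + 18\right) 13346 = \left(-41513\right) 13346 = -554032498$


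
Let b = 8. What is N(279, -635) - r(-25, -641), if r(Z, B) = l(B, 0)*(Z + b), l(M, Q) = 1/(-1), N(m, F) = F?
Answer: -652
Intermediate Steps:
l(M, Q) = -1
r(Z, B) = -8 - Z (r(Z, B) = -(Z + 8) = -(8 + Z) = -8 - Z)
N(279, -635) - r(-25, -641) = -635 - (-8 - 1*(-25)) = -635 - (-8 + 25) = -635 - 1*17 = -635 - 17 = -652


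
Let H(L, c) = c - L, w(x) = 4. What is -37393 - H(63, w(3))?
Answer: -37334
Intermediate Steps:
-37393 - H(63, w(3)) = -37393 - (4 - 1*63) = -37393 - (4 - 63) = -37393 - 1*(-59) = -37393 + 59 = -37334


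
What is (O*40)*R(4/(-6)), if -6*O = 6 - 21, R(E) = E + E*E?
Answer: -200/9 ≈ -22.222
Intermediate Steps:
R(E) = E + E²
O = 5/2 (O = -(6 - 21)/6 = -⅙*(-15) = 5/2 ≈ 2.5000)
(O*40)*R(4/(-6)) = ((5/2)*40)*((4/(-6))*(1 + 4/(-6))) = 100*((4*(-⅙))*(1 + 4*(-⅙))) = 100*(-2*(1 - ⅔)/3) = 100*(-⅔*⅓) = 100*(-2/9) = -200/9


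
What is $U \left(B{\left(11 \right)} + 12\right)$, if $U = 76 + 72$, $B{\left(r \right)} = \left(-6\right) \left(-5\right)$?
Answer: $6216$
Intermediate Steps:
$B{\left(r \right)} = 30$
$U = 148$
$U \left(B{\left(11 \right)} + 12\right) = 148 \left(30 + 12\right) = 148 \cdot 42 = 6216$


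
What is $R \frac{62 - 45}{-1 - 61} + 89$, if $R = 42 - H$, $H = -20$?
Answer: $72$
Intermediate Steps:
$R = 62$ ($R = 42 - -20 = 42 + 20 = 62$)
$R \frac{62 - 45}{-1 - 61} + 89 = 62 \frac{62 - 45}{-1 - 61} + 89 = 62 \frac{17}{-62} + 89 = 62 \cdot 17 \left(- \frac{1}{62}\right) + 89 = 62 \left(- \frac{17}{62}\right) + 89 = -17 + 89 = 72$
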